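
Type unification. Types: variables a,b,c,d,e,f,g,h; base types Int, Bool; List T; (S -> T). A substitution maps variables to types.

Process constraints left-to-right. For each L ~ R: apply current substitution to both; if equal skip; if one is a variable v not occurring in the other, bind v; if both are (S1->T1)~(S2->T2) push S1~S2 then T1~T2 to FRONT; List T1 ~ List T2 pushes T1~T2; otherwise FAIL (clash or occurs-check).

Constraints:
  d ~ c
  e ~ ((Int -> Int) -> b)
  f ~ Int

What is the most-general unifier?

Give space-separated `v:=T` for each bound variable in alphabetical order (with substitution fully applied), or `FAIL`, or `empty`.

Answer: d:=c e:=((Int -> Int) -> b) f:=Int

Derivation:
step 1: unify d ~ c  [subst: {-} | 2 pending]
  bind d := c
step 2: unify e ~ ((Int -> Int) -> b)  [subst: {d:=c} | 1 pending]
  bind e := ((Int -> Int) -> b)
step 3: unify f ~ Int  [subst: {d:=c, e:=((Int -> Int) -> b)} | 0 pending]
  bind f := Int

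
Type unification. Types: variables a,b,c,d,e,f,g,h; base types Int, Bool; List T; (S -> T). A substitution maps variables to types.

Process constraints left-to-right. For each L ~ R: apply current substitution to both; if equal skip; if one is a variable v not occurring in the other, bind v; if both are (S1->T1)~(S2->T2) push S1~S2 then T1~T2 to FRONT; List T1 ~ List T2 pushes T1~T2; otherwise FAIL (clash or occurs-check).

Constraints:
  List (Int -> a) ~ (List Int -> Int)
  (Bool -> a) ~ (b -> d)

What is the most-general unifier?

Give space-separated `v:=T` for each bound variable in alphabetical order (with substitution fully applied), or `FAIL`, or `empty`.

Answer: FAIL

Derivation:
step 1: unify List (Int -> a) ~ (List Int -> Int)  [subst: {-} | 1 pending]
  clash: List (Int -> a) vs (List Int -> Int)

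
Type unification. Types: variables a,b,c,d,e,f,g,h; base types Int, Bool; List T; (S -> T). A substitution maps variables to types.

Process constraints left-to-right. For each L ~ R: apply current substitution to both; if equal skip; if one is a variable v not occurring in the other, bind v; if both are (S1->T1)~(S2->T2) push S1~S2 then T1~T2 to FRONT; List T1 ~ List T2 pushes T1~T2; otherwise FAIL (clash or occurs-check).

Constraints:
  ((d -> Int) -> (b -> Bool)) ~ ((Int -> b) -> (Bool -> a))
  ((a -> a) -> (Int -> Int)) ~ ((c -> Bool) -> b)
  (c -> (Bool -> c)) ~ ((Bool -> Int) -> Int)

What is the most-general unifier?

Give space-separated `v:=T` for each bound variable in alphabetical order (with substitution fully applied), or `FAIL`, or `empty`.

Answer: FAIL

Derivation:
step 1: unify ((d -> Int) -> (b -> Bool)) ~ ((Int -> b) -> (Bool -> a))  [subst: {-} | 2 pending]
  -> decompose arrow: push (d -> Int)~(Int -> b), (b -> Bool)~(Bool -> a)
step 2: unify (d -> Int) ~ (Int -> b)  [subst: {-} | 3 pending]
  -> decompose arrow: push d~Int, Int~b
step 3: unify d ~ Int  [subst: {-} | 4 pending]
  bind d := Int
step 4: unify Int ~ b  [subst: {d:=Int} | 3 pending]
  bind b := Int
step 5: unify (Int -> Bool) ~ (Bool -> a)  [subst: {d:=Int, b:=Int} | 2 pending]
  -> decompose arrow: push Int~Bool, Bool~a
step 6: unify Int ~ Bool  [subst: {d:=Int, b:=Int} | 3 pending]
  clash: Int vs Bool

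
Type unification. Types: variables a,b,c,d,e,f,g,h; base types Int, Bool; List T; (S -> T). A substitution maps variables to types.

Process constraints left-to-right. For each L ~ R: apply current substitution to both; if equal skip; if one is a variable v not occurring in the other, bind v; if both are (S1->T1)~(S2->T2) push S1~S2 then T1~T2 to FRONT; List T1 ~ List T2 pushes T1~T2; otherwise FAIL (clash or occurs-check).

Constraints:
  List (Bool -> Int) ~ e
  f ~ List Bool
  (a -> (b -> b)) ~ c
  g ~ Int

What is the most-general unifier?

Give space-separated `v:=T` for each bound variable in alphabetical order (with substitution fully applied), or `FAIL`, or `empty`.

Answer: c:=(a -> (b -> b)) e:=List (Bool -> Int) f:=List Bool g:=Int

Derivation:
step 1: unify List (Bool -> Int) ~ e  [subst: {-} | 3 pending]
  bind e := List (Bool -> Int)
step 2: unify f ~ List Bool  [subst: {e:=List (Bool -> Int)} | 2 pending]
  bind f := List Bool
step 3: unify (a -> (b -> b)) ~ c  [subst: {e:=List (Bool -> Int), f:=List Bool} | 1 pending]
  bind c := (a -> (b -> b))
step 4: unify g ~ Int  [subst: {e:=List (Bool -> Int), f:=List Bool, c:=(a -> (b -> b))} | 0 pending]
  bind g := Int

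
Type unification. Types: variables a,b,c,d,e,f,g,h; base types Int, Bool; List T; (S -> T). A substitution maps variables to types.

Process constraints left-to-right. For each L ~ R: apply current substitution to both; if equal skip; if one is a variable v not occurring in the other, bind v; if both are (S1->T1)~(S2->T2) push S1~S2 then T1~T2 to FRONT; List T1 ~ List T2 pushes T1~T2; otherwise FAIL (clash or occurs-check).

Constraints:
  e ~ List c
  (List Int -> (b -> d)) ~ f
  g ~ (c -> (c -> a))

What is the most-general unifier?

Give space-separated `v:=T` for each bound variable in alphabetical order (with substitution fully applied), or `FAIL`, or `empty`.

step 1: unify e ~ List c  [subst: {-} | 2 pending]
  bind e := List c
step 2: unify (List Int -> (b -> d)) ~ f  [subst: {e:=List c} | 1 pending]
  bind f := (List Int -> (b -> d))
step 3: unify g ~ (c -> (c -> a))  [subst: {e:=List c, f:=(List Int -> (b -> d))} | 0 pending]
  bind g := (c -> (c -> a))

Answer: e:=List c f:=(List Int -> (b -> d)) g:=(c -> (c -> a))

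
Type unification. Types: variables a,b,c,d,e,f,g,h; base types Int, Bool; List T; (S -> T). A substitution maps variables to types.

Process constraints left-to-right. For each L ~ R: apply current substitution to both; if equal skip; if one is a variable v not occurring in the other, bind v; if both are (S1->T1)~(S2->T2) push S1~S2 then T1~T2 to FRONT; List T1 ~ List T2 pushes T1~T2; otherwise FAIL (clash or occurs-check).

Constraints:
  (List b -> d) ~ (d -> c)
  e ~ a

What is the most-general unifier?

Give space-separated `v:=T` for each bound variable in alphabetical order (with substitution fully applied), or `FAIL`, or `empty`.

Answer: c:=List b d:=List b e:=a

Derivation:
step 1: unify (List b -> d) ~ (d -> c)  [subst: {-} | 1 pending]
  -> decompose arrow: push List b~d, d~c
step 2: unify List b ~ d  [subst: {-} | 2 pending]
  bind d := List b
step 3: unify List b ~ c  [subst: {d:=List b} | 1 pending]
  bind c := List b
step 4: unify e ~ a  [subst: {d:=List b, c:=List b} | 0 pending]
  bind e := a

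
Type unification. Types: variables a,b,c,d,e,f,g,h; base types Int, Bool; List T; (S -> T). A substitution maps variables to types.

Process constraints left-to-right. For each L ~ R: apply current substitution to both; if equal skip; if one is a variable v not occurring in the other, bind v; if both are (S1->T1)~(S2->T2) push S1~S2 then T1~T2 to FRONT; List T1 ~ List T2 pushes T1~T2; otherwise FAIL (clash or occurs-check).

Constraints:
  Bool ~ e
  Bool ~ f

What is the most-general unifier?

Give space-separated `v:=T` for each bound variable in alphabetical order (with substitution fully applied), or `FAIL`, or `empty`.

Answer: e:=Bool f:=Bool

Derivation:
step 1: unify Bool ~ e  [subst: {-} | 1 pending]
  bind e := Bool
step 2: unify Bool ~ f  [subst: {e:=Bool} | 0 pending]
  bind f := Bool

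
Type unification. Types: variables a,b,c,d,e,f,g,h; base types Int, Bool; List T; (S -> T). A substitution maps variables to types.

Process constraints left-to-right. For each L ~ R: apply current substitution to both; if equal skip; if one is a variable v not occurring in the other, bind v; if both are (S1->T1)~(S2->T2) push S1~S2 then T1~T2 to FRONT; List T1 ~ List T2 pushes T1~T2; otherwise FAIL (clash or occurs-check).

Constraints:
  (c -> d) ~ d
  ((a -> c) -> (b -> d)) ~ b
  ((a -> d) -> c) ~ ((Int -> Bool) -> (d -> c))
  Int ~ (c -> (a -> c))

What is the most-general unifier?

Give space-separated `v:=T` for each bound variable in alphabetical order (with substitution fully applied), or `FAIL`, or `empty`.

step 1: unify (c -> d) ~ d  [subst: {-} | 3 pending]
  occurs-check fail

Answer: FAIL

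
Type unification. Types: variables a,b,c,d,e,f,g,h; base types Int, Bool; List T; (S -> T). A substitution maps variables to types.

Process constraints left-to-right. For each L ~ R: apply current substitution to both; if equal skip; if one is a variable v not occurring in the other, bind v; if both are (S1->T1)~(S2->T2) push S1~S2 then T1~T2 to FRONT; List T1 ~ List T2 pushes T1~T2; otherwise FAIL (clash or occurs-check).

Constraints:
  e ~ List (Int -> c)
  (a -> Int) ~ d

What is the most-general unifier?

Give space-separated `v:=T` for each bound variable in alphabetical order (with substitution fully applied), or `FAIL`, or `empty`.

Answer: d:=(a -> Int) e:=List (Int -> c)

Derivation:
step 1: unify e ~ List (Int -> c)  [subst: {-} | 1 pending]
  bind e := List (Int -> c)
step 2: unify (a -> Int) ~ d  [subst: {e:=List (Int -> c)} | 0 pending]
  bind d := (a -> Int)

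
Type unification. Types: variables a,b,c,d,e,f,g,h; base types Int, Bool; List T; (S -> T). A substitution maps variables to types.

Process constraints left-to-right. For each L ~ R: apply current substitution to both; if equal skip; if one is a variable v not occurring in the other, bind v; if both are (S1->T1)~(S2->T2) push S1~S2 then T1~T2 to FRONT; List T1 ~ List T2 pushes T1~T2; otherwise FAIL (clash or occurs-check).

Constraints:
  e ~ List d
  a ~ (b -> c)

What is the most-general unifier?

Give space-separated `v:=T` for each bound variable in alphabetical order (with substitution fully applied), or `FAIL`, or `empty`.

step 1: unify e ~ List d  [subst: {-} | 1 pending]
  bind e := List d
step 2: unify a ~ (b -> c)  [subst: {e:=List d} | 0 pending]
  bind a := (b -> c)

Answer: a:=(b -> c) e:=List d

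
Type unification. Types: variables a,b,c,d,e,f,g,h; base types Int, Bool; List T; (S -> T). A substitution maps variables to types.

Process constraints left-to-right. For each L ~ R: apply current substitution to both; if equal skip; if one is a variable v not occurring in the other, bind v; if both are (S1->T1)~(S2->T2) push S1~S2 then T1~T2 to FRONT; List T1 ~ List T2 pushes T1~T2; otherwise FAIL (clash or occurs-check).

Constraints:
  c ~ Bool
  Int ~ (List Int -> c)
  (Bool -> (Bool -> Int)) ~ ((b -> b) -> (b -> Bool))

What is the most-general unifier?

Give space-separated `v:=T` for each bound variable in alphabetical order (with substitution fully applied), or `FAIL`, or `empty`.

Answer: FAIL

Derivation:
step 1: unify c ~ Bool  [subst: {-} | 2 pending]
  bind c := Bool
step 2: unify Int ~ (List Int -> Bool)  [subst: {c:=Bool} | 1 pending]
  clash: Int vs (List Int -> Bool)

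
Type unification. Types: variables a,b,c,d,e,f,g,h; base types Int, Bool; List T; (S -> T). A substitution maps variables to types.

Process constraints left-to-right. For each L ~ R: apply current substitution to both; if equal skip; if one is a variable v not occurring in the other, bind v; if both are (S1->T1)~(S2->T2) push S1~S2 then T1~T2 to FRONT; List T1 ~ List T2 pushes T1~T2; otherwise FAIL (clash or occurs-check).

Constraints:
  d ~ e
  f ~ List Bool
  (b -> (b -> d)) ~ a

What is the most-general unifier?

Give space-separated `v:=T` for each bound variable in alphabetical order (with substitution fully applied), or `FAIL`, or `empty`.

step 1: unify d ~ e  [subst: {-} | 2 pending]
  bind d := e
step 2: unify f ~ List Bool  [subst: {d:=e} | 1 pending]
  bind f := List Bool
step 3: unify (b -> (b -> e)) ~ a  [subst: {d:=e, f:=List Bool} | 0 pending]
  bind a := (b -> (b -> e))

Answer: a:=(b -> (b -> e)) d:=e f:=List Bool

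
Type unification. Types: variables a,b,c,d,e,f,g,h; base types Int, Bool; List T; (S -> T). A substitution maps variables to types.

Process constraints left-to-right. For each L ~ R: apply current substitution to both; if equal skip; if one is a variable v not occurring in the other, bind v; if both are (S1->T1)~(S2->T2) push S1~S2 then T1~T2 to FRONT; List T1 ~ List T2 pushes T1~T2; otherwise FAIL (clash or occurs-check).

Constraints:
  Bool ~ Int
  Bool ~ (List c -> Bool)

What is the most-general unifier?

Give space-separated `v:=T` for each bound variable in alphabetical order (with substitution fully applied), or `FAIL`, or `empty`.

Answer: FAIL

Derivation:
step 1: unify Bool ~ Int  [subst: {-} | 1 pending]
  clash: Bool vs Int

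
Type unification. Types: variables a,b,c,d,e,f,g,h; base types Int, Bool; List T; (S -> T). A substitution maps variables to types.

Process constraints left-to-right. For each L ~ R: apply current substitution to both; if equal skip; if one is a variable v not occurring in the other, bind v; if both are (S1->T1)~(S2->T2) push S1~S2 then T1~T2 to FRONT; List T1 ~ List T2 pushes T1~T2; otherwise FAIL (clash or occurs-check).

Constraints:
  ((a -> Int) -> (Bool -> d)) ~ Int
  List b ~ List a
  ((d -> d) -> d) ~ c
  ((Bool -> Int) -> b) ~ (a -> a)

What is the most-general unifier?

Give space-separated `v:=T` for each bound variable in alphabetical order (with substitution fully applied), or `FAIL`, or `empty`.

Answer: FAIL

Derivation:
step 1: unify ((a -> Int) -> (Bool -> d)) ~ Int  [subst: {-} | 3 pending]
  clash: ((a -> Int) -> (Bool -> d)) vs Int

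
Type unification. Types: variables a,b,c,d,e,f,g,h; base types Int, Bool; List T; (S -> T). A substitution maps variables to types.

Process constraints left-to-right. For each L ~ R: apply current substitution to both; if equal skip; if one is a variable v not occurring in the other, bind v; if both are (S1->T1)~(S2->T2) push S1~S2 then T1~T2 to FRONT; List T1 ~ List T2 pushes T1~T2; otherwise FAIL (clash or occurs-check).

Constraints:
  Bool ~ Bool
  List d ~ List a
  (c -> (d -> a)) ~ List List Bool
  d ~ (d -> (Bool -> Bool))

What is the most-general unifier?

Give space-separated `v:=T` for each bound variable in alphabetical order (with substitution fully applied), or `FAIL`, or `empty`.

Answer: FAIL

Derivation:
step 1: unify Bool ~ Bool  [subst: {-} | 3 pending]
  -> identical, skip
step 2: unify List d ~ List a  [subst: {-} | 2 pending]
  -> decompose List: push d~a
step 3: unify d ~ a  [subst: {-} | 2 pending]
  bind d := a
step 4: unify (c -> (a -> a)) ~ List List Bool  [subst: {d:=a} | 1 pending]
  clash: (c -> (a -> a)) vs List List Bool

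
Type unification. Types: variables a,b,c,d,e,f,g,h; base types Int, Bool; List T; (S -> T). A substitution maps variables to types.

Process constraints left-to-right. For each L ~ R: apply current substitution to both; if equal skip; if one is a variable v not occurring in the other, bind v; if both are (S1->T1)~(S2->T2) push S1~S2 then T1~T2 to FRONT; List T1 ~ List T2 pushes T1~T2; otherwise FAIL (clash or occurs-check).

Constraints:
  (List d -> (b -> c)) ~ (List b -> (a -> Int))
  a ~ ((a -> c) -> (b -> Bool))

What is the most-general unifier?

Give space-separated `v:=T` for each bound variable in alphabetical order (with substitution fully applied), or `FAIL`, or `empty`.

step 1: unify (List d -> (b -> c)) ~ (List b -> (a -> Int))  [subst: {-} | 1 pending]
  -> decompose arrow: push List d~List b, (b -> c)~(a -> Int)
step 2: unify List d ~ List b  [subst: {-} | 2 pending]
  -> decompose List: push d~b
step 3: unify d ~ b  [subst: {-} | 2 pending]
  bind d := b
step 4: unify (b -> c) ~ (a -> Int)  [subst: {d:=b} | 1 pending]
  -> decompose arrow: push b~a, c~Int
step 5: unify b ~ a  [subst: {d:=b} | 2 pending]
  bind b := a
step 6: unify c ~ Int  [subst: {d:=b, b:=a} | 1 pending]
  bind c := Int
step 7: unify a ~ ((a -> Int) -> (a -> Bool))  [subst: {d:=b, b:=a, c:=Int} | 0 pending]
  occurs-check fail: a in ((a -> Int) -> (a -> Bool))

Answer: FAIL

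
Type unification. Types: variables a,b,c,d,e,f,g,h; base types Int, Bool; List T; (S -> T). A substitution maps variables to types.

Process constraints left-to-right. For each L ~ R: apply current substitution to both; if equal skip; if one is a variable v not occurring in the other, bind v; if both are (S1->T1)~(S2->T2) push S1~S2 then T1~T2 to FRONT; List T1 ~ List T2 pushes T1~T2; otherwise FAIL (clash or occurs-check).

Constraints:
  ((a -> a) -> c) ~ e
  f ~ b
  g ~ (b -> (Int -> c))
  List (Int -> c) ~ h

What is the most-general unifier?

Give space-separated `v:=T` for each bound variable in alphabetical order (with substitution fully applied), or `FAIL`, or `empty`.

step 1: unify ((a -> a) -> c) ~ e  [subst: {-} | 3 pending]
  bind e := ((a -> a) -> c)
step 2: unify f ~ b  [subst: {e:=((a -> a) -> c)} | 2 pending]
  bind f := b
step 3: unify g ~ (b -> (Int -> c))  [subst: {e:=((a -> a) -> c), f:=b} | 1 pending]
  bind g := (b -> (Int -> c))
step 4: unify List (Int -> c) ~ h  [subst: {e:=((a -> a) -> c), f:=b, g:=(b -> (Int -> c))} | 0 pending]
  bind h := List (Int -> c)

Answer: e:=((a -> a) -> c) f:=b g:=(b -> (Int -> c)) h:=List (Int -> c)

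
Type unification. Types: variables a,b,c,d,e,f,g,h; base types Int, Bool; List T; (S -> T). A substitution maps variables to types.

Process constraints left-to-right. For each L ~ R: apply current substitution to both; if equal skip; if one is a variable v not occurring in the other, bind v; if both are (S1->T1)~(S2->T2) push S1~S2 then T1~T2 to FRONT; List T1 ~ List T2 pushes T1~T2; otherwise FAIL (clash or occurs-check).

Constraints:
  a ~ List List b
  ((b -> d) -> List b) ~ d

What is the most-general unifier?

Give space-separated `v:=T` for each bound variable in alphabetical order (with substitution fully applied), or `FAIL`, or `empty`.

step 1: unify a ~ List List b  [subst: {-} | 1 pending]
  bind a := List List b
step 2: unify ((b -> d) -> List b) ~ d  [subst: {a:=List List b} | 0 pending]
  occurs-check fail

Answer: FAIL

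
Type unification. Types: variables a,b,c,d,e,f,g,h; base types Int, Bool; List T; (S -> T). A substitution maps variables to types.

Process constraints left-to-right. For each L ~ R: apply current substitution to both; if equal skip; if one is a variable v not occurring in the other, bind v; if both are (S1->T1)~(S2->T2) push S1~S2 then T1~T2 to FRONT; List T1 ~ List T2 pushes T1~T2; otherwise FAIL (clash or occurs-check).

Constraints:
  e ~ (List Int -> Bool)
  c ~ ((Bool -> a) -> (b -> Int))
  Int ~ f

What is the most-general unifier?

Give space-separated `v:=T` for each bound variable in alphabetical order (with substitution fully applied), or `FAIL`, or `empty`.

Answer: c:=((Bool -> a) -> (b -> Int)) e:=(List Int -> Bool) f:=Int

Derivation:
step 1: unify e ~ (List Int -> Bool)  [subst: {-} | 2 pending]
  bind e := (List Int -> Bool)
step 2: unify c ~ ((Bool -> a) -> (b -> Int))  [subst: {e:=(List Int -> Bool)} | 1 pending]
  bind c := ((Bool -> a) -> (b -> Int))
step 3: unify Int ~ f  [subst: {e:=(List Int -> Bool), c:=((Bool -> a) -> (b -> Int))} | 0 pending]
  bind f := Int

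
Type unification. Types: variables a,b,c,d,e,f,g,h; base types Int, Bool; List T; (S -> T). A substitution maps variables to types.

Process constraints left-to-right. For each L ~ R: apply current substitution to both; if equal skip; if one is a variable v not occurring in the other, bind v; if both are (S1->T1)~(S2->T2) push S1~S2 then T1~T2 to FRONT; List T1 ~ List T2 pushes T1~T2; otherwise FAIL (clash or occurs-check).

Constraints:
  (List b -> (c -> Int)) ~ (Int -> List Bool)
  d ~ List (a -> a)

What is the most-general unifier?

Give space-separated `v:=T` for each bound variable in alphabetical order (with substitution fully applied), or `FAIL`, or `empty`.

step 1: unify (List b -> (c -> Int)) ~ (Int -> List Bool)  [subst: {-} | 1 pending]
  -> decompose arrow: push List b~Int, (c -> Int)~List Bool
step 2: unify List b ~ Int  [subst: {-} | 2 pending]
  clash: List b vs Int

Answer: FAIL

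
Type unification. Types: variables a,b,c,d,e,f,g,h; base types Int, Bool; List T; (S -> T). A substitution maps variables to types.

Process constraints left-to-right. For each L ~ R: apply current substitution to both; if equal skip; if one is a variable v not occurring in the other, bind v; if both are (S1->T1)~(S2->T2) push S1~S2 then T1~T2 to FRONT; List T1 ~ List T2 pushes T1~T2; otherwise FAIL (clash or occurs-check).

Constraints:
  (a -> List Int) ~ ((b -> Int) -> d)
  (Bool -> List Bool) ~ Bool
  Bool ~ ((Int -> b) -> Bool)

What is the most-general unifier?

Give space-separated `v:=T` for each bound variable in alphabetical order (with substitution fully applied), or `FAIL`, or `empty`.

step 1: unify (a -> List Int) ~ ((b -> Int) -> d)  [subst: {-} | 2 pending]
  -> decompose arrow: push a~(b -> Int), List Int~d
step 2: unify a ~ (b -> Int)  [subst: {-} | 3 pending]
  bind a := (b -> Int)
step 3: unify List Int ~ d  [subst: {a:=(b -> Int)} | 2 pending]
  bind d := List Int
step 4: unify (Bool -> List Bool) ~ Bool  [subst: {a:=(b -> Int), d:=List Int} | 1 pending]
  clash: (Bool -> List Bool) vs Bool

Answer: FAIL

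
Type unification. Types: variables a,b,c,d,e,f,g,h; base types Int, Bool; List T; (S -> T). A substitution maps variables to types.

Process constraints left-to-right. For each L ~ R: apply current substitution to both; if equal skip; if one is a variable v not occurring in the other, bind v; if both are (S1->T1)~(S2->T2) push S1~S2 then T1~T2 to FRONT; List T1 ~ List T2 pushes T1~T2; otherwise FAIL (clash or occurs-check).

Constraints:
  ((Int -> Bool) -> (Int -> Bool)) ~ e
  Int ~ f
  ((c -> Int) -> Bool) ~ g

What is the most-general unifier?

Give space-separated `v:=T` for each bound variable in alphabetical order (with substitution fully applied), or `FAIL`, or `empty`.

Answer: e:=((Int -> Bool) -> (Int -> Bool)) f:=Int g:=((c -> Int) -> Bool)

Derivation:
step 1: unify ((Int -> Bool) -> (Int -> Bool)) ~ e  [subst: {-} | 2 pending]
  bind e := ((Int -> Bool) -> (Int -> Bool))
step 2: unify Int ~ f  [subst: {e:=((Int -> Bool) -> (Int -> Bool))} | 1 pending]
  bind f := Int
step 3: unify ((c -> Int) -> Bool) ~ g  [subst: {e:=((Int -> Bool) -> (Int -> Bool)), f:=Int} | 0 pending]
  bind g := ((c -> Int) -> Bool)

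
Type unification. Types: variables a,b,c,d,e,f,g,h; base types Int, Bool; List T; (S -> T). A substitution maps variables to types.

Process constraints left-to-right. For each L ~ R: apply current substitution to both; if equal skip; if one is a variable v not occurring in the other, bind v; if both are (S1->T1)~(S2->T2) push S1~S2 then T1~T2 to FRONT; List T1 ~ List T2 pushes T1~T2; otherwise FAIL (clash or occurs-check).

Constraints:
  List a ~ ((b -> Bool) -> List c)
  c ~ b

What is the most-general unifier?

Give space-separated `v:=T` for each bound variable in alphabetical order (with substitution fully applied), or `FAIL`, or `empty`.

Answer: FAIL

Derivation:
step 1: unify List a ~ ((b -> Bool) -> List c)  [subst: {-} | 1 pending]
  clash: List a vs ((b -> Bool) -> List c)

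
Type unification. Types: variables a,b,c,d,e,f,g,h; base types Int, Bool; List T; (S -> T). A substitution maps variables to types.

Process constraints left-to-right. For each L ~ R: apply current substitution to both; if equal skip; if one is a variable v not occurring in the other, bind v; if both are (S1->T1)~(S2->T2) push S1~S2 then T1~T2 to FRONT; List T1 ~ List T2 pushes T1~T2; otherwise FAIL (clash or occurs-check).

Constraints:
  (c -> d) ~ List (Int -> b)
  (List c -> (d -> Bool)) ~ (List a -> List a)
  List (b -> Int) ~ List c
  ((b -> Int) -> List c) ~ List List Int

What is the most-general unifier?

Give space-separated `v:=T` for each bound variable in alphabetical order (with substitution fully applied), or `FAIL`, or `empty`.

step 1: unify (c -> d) ~ List (Int -> b)  [subst: {-} | 3 pending]
  clash: (c -> d) vs List (Int -> b)

Answer: FAIL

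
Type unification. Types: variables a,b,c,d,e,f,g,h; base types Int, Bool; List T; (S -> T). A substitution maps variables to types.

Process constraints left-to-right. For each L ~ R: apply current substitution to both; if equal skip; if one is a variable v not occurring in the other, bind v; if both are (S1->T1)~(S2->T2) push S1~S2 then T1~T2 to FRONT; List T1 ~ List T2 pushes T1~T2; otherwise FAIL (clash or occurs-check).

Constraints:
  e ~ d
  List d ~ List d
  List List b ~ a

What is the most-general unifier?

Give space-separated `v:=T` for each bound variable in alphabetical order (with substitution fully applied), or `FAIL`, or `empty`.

Answer: a:=List List b e:=d

Derivation:
step 1: unify e ~ d  [subst: {-} | 2 pending]
  bind e := d
step 2: unify List d ~ List d  [subst: {e:=d} | 1 pending]
  -> identical, skip
step 3: unify List List b ~ a  [subst: {e:=d} | 0 pending]
  bind a := List List b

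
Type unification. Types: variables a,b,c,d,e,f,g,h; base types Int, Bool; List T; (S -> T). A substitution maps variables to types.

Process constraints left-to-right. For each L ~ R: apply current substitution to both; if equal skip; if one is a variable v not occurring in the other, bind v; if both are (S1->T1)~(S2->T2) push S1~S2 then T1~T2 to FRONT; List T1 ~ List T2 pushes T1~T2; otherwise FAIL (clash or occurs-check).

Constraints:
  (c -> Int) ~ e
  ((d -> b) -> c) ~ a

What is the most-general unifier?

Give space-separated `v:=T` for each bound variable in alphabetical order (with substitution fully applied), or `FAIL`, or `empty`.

step 1: unify (c -> Int) ~ e  [subst: {-} | 1 pending]
  bind e := (c -> Int)
step 2: unify ((d -> b) -> c) ~ a  [subst: {e:=(c -> Int)} | 0 pending]
  bind a := ((d -> b) -> c)

Answer: a:=((d -> b) -> c) e:=(c -> Int)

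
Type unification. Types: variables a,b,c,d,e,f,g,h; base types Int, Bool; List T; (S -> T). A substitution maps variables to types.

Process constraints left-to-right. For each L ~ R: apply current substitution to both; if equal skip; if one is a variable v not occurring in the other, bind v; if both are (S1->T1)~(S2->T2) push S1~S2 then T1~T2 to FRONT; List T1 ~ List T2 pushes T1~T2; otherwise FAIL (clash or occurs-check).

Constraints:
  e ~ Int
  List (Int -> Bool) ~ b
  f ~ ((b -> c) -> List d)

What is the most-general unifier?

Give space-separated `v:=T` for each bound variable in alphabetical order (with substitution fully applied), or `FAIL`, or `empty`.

Answer: b:=List (Int -> Bool) e:=Int f:=((List (Int -> Bool) -> c) -> List d)

Derivation:
step 1: unify e ~ Int  [subst: {-} | 2 pending]
  bind e := Int
step 2: unify List (Int -> Bool) ~ b  [subst: {e:=Int} | 1 pending]
  bind b := List (Int -> Bool)
step 3: unify f ~ ((List (Int -> Bool) -> c) -> List d)  [subst: {e:=Int, b:=List (Int -> Bool)} | 0 pending]
  bind f := ((List (Int -> Bool) -> c) -> List d)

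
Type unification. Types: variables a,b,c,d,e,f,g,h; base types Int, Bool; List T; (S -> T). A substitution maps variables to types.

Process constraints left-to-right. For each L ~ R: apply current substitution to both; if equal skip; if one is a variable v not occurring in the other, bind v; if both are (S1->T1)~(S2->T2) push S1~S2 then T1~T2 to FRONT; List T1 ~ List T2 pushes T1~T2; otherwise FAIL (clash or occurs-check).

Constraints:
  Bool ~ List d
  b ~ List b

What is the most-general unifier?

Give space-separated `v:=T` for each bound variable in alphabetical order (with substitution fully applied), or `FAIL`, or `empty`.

Answer: FAIL

Derivation:
step 1: unify Bool ~ List d  [subst: {-} | 1 pending]
  clash: Bool vs List d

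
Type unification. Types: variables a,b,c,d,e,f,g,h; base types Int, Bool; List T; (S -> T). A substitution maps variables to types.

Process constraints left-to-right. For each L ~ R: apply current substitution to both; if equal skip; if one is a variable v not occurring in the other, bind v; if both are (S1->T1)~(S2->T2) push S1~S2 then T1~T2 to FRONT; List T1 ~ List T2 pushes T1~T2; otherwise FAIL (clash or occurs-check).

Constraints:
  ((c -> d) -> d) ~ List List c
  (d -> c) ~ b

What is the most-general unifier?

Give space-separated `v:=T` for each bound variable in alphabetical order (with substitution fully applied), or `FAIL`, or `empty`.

step 1: unify ((c -> d) -> d) ~ List List c  [subst: {-} | 1 pending]
  clash: ((c -> d) -> d) vs List List c

Answer: FAIL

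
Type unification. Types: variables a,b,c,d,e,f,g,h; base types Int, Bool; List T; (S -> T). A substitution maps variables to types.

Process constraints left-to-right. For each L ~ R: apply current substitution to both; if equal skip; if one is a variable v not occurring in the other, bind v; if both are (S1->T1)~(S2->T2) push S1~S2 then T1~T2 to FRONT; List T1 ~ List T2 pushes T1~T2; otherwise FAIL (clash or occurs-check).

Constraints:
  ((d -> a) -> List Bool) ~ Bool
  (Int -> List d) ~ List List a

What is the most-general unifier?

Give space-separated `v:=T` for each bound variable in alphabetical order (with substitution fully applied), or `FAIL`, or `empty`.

step 1: unify ((d -> a) -> List Bool) ~ Bool  [subst: {-} | 1 pending]
  clash: ((d -> a) -> List Bool) vs Bool

Answer: FAIL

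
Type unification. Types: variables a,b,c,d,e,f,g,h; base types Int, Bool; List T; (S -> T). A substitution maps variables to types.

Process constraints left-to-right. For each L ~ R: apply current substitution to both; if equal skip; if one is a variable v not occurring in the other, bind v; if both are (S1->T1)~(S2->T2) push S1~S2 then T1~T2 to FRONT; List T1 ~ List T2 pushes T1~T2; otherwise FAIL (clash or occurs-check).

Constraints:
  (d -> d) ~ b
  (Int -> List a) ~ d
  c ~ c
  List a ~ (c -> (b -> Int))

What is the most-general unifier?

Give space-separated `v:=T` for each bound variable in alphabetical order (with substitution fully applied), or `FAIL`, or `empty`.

step 1: unify (d -> d) ~ b  [subst: {-} | 3 pending]
  bind b := (d -> d)
step 2: unify (Int -> List a) ~ d  [subst: {b:=(d -> d)} | 2 pending]
  bind d := (Int -> List a)
step 3: unify c ~ c  [subst: {b:=(d -> d), d:=(Int -> List a)} | 1 pending]
  -> identical, skip
step 4: unify List a ~ (c -> (((Int -> List a) -> (Int -> List a)) -> Int))  [subst: {b:=(d -> d), d:=(Int -> List a)} | 0 pending]
  clash: List a vs (c -> (((Int -> List a) -> (Int -> List a)) -> Int))

Answer: FAIL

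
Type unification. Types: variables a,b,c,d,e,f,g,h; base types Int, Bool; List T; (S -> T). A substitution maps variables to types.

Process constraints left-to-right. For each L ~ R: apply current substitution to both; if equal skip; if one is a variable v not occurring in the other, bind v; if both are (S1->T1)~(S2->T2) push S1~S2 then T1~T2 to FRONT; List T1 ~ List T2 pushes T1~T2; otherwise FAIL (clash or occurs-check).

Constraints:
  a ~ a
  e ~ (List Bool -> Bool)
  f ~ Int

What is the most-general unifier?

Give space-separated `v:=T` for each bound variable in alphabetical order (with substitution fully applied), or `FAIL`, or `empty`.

Answer: e:=(List Bool -> Bool) f:=Int

Derivation:
step 1: unify a ~ a  [subst: {-} | 2 pending]
  -> identical, skip
step 2: unify e ~ (List Bool -> Bool)  [subst: {-} | 1 pending]
  bind e := (List Bool -> Bool)
step 3: unify f ~ Int  [subst: {e:=(List Bool -> Bool)} | 0 pending]
  bind f := Int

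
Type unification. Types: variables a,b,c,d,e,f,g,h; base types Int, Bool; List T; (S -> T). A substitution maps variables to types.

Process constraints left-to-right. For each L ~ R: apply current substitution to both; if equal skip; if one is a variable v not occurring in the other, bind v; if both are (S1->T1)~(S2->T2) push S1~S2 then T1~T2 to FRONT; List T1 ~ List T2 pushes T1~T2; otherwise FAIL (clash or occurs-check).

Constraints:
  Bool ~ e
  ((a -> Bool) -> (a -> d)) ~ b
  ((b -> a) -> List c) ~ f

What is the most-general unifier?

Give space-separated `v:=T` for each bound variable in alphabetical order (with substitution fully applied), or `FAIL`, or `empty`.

step 1: unify Bool ~ e  [subst: {-} | 2 pending]
  bind e := Bool
step 2: unify ((a -> Bool) -> (a -> d)) ~ b  [subst: {e:=Bool} | 1 pending]
  bind b := ((a -> Bool) -> (a -> d))
step 3: unify ((((a -> Bool) -> (a -> d)) -> a) -> List c) ~ f  [subst: {e:=Bool, b:=((a -> Bool) -> (a -> d))} | 0 pending]
  bind f := ((((a -> Bool) -> (a -> d)) -> a) -> List c)

Answer: b:=((a -> Bool) -> (a -> d)) e:=Bool f:=((((a -> Bool) -> (a -> d)) -> a) -> List c)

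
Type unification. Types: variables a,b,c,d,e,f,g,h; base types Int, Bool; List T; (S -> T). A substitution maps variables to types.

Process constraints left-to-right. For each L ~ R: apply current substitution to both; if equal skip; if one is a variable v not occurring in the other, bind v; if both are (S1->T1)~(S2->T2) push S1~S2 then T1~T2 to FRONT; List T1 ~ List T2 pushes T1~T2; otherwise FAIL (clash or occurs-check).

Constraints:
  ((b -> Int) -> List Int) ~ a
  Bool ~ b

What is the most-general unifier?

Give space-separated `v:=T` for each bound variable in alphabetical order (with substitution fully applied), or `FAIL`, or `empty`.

step 1: unify ((b -> Int) -> List Int) ~ a  [subst: {-} | 1 pending]
  bind a := ((b -> Int) -> List Int)
step 2: unify Bool ~ b  [subst: {a:=((b -> Int) -> List Int)} | 0 pending]
  bind b := Bool

Answer: a:=((Bool -> Int) -> List Int) b:=Bool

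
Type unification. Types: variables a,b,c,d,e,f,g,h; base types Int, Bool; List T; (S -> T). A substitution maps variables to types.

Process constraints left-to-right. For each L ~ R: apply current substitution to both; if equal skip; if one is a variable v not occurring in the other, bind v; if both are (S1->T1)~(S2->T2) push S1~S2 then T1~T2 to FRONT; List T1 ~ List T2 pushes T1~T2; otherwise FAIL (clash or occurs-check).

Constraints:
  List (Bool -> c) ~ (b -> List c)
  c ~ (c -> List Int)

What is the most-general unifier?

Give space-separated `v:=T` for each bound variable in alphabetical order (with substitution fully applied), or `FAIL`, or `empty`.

step 1: unify List (Bool -> c) ~ (b -> List c)  [subst: {-} | 1 pending]
  clash: List (Bool -> c) vs (b -> List c)

Answer: FAIL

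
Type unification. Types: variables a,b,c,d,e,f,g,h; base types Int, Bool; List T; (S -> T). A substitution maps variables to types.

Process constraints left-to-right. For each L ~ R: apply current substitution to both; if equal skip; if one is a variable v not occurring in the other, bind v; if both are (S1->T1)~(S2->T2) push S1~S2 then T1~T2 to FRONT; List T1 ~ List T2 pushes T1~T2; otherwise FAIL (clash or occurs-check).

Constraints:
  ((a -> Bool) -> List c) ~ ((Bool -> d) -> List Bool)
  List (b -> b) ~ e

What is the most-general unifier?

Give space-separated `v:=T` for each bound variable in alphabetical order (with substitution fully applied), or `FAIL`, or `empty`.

step 1: unify ((a -> Bool) -> List c) ~ ((Bool -> d) -> List Bool)  [subst: {-} | 1 pending]
  -> decompose arrow: push (a -> Bool)~(Bool -> d), List c~List Bool
step 2: unify (a -> Bool) ~ (Bool -> d)  [subst: {-} | 2 pending]
  -> decompose arrow: push a~Bool, Bool~d
step 3: unify a ~ Bool  [subst: {-} | 3 pending]
  bind a := Bool
step 4: unify Bool ~ d  [subst: {a:=Bool} | 2 pending]
  bind d := Bool
step 5: unify List c ~ List Bool  [subst: {a:=Bool, d:=Bool} | 1 pending]
  -> decompose List: push c~Bool
step 6: unify c ~ Bool  [subst: {a:=Bool, d:=Bool} | 1 pending]
  bind c := Bool
step 7: unify List (b -> b) ~ e  [subst: {a:=Bool, d:=Bool, c:=Bool} | 0 pending]
  bind e := List (b -> b)

Answer: a:=Bool c:=Bool d:=Bool e:=List (b -> b)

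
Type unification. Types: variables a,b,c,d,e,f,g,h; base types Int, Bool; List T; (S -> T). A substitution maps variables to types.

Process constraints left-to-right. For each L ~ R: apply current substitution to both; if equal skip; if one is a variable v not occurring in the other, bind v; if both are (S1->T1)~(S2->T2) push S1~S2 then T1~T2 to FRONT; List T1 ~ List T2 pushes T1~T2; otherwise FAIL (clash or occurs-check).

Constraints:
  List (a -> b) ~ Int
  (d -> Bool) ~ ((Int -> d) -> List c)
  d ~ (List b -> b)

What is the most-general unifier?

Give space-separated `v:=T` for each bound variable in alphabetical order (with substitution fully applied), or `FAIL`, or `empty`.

step 1: unify List (a -> b) ~ Int  [subst: {-} | 2 pending]
  clash: List (a -> b) vs Int

Answer: FAIL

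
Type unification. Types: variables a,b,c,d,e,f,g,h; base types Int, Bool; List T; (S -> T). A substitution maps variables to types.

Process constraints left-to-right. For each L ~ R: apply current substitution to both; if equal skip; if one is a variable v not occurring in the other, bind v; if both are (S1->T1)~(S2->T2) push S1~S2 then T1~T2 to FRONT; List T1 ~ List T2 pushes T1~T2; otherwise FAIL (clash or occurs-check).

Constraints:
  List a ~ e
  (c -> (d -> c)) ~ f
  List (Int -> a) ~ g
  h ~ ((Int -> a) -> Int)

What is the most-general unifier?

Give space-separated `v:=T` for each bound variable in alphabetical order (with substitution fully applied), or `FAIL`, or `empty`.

Answer: e:=List a f:=(c -> (d -> c)) g:=List (Int -> a) h:=((Int -> a) -> Int)

Derivation:
step 1: unify List a ~ e  [subst: {-} | 3 pending]
  bind e := List a
step 2: unify (c -> (d -> c)) ~ f  [subst: {e:=List a} | 2 pending]
  bind f := (c -> (d -> c))
step 3: unify List (Int -> a) ~ g  [subst: {e:=List a, f:=(c -> (d -> c))} | 1 pending]
  bind g := List (Int -> a)
step 4: unify h ~ ((Int -> a) -> Int)  [subst: {e:=List a, f:=(c -> (d -> c)), g:=List (Int -> a)} | 0 pending]
  bind h := ((Int -> a) -> Int)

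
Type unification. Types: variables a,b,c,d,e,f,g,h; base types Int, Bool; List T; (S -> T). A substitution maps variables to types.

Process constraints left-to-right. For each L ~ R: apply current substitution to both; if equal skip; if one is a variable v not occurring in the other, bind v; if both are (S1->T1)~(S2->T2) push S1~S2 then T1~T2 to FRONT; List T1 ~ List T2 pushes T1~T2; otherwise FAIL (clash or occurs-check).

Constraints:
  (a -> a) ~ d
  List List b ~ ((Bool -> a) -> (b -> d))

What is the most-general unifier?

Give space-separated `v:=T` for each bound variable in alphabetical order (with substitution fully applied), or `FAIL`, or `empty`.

step 1: unify (a -> a) ~ d  [subst: {-} | 1 pending]
  bind d := (a -> a)
step 2: unify List List b ~ ((Bool -> a) -> (b -> (a -> a)))  [subst: {d:=(a -> a)} | 0 pending]
  clash: List List b vs ((Bool -> a) -> (b -> (a -> a)))

Answer: FAIL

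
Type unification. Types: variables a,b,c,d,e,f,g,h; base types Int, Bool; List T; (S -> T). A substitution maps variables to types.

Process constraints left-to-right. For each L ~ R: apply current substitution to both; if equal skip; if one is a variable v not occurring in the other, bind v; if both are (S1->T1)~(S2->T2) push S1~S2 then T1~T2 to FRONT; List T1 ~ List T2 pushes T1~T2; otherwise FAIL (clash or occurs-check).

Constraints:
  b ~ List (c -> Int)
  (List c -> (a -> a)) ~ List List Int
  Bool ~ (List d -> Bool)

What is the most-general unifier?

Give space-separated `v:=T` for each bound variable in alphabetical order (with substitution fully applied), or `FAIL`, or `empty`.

step 1: unify b ~ List (c -> Int)  [subst: {-} | 2 pending]
  bind b := List (c -> Int)
step 2: unify (List c -> (a -> a)) ~ List List Int  [subst: {b:=List (c -> Int)} | 1 pending]
  clash: (List c -> (a -> a)) vs List List Int

Answer: FAIL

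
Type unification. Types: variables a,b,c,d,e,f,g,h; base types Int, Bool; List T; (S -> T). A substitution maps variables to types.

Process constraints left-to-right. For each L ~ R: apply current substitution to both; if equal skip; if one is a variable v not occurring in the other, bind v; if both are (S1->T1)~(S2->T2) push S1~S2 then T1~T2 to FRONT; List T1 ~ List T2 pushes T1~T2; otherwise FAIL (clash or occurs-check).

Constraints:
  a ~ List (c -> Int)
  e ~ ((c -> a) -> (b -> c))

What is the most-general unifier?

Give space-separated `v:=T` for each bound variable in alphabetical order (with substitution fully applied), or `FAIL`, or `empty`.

Answer: a:=List (c -> Int) e:=((c -> List (c -> Int)) -> (b -> c))

Derivation:
step 1: unify a ~ List (c -> Int)  [subst: {-} | 1 pending]
  bind a := List (c -> Int)
step 2: unify e ~ ((c -> List (c -> Int)) -> (b -> c))  [subst: {a:=List (c -> Int)} | 0 pending]
  bind e := ((c -> List (c -> Int)) -> (b -> c))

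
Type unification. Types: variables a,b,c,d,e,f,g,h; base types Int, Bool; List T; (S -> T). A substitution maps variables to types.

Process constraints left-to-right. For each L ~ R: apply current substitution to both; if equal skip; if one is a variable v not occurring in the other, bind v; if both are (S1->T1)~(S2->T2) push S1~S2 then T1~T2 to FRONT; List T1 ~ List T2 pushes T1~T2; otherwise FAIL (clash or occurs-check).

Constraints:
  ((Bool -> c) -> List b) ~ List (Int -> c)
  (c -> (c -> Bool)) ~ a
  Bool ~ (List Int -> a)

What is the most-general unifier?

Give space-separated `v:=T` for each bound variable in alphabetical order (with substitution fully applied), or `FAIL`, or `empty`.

step 1: unify ((Bool -> c) -> List b) ~ List (Int -> c)  [subst: {-} | 2 pending]
  clash: ((Bool -> c) -> List b) vs List (Int -> c)

Answer: FAIL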